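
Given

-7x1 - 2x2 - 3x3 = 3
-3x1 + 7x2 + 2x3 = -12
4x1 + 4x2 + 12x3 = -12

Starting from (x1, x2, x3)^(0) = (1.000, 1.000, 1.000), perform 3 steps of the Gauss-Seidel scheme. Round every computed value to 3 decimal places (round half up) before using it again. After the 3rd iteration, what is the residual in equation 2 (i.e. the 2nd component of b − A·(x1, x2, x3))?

Iteration 1:
  x1 = (3 - (-2)·1.000 - (-3)·1.000) / (-7) = -1.143
  x2 = (-12 - (-3)·-1.143 - (2)·1.000) / (7) = -2.490
  x3 = (-12 - (4)·-1.143 - (4)·-2.490) / (12) = 0.211
Iteration 2:
  x1 = (3 - (-2)·-2.490 - (-3)·0.211) / (-7) = 0.192
  x2 = (-12 - (-3)·0.192 - (2)·0.211) / (7) = -1.692
  x3 = (-12 - (4)·0.192 - (4)·-1.692) / (12) = -0.500
Iteration 3:
  x1 = (3 - (-2)·-1.692 - (-3)·-0.500) / (-7) = 0.269
  x2 = (-12 - (-3)·0.269 - (2)·-0.500) / (7) = -1.456
  x3 = (-12 - (4)·0.269 - (4)·-1.456) / (12) = -0.604
Residual b − A·x = (0.159, 0.207, -0.004)

0.207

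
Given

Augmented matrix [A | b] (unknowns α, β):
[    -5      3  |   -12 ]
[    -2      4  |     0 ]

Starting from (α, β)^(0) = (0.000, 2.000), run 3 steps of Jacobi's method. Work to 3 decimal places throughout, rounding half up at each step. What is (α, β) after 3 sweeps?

Iteration 1:
  α = (-12 - (3)·2.000) / (-5) = 3.600
  β = (0 - (-2)·0.000) / (4) = 0.000
Iteration 2:
  α = (-12 - (3)·0.000) / (-5) = 2.400
  β = (0 - (-2)·3.600) / (4) = 1.800
Iteration 3:
  α = (-12 - (3)·1.800) / (-5) = 3.480
  β = (0 - (-2)·2.400) / (4) = 1.200

(3.480, 1.200)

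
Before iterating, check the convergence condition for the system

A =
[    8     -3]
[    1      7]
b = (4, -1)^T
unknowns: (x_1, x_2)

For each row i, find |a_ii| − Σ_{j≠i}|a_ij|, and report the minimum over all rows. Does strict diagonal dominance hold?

5

row 1: |8| − (3) = 5
row 2: |7| − (1) = 6
minimum over rows = 5 → strictly diagonally dominant (convergence guaranteed)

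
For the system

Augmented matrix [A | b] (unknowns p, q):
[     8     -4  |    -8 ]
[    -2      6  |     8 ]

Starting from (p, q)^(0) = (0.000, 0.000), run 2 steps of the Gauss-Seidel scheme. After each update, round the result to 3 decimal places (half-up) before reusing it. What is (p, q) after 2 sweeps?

(-0.500, 1.167)

Iteration 1:
  p = (-8 - (-4)·0.000) / (8) = -1.000
  q = (8 - (-2)·-1.000) / (6) = 1.000
Iteration 2:
  p = (-8 - (-4)·1.000) / (8) = -0.500
  q = (8 - (-2)·-0.500) / (6) = 1.167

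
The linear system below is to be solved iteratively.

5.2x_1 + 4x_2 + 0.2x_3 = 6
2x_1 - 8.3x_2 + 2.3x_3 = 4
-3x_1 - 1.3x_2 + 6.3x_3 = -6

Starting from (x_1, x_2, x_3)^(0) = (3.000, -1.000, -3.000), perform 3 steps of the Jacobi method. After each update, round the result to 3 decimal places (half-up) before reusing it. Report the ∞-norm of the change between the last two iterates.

Iteration 1:
  x_1 = (6 - (4)·-1.000 - (0.2)·-3.000) / (5.2) = 2.038
  x_2 = (4 - (2)·3.000 - (2.3)·-3.000) / (-8.3) = -0.590
  x_3 = (-6 - (-3)·3.000 - (-1.3)·-1.000) / (6.3) = 0.270
Iteration 2:
  x_1 = (6 - (4)·-0.590 - (0.2)·0.270) / (5.2) = 1.597
  x_2 = (4 - (2)·2.038 - (2.3)·0.270) / (-8.3) = 0.084
  x_3 = (-6 - (-3)·2.038 - (-1.3)·-0.590) / (6.3) = -0.104
Iteration 3:
  x_1 = (6 - (4)·0.084 - (0.2)·-0.104) / (5.2) = 1.093
  x_2 = (4 - (2)·1.597 - (2.3)·-0.104) / (-8.3) = -0.126
  x_3 = (-6 - (-3)·1.597 - (-1.3)·0.084) / (6.3) = -0.175
Change: (-0.504, -0.210, -0.071) → max |·| = 0.504

0.504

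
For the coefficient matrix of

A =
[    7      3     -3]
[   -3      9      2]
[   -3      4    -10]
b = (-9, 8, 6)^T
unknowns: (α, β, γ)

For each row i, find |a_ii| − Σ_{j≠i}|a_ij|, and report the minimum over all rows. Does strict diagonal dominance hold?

row 1: |7| − (3+3) = 1
row 2: |9| − (3+2) = 4
row 3: |-10| − (3+4) = 3
minimum over rows = 1 → strictly diagonally dominant (convergence guaranteed)

1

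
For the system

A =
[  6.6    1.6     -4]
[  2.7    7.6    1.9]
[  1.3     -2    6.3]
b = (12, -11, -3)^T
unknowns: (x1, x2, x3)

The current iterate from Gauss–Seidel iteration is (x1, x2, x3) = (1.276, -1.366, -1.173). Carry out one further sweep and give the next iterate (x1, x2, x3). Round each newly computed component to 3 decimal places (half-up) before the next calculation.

One sweep:
  x1 = (12 - (1.6)·-1.366 - (-4)·-1.173) / (6.6) = 1.438
  x2 = (-11 - (2.7)·1.438 - (1.9)·-1.173) / (7.6) = -1.665
  x3 = (-3 - (1.3)·1.438 - (-2)·-1.665) / (6.3) = -1.301

(1.438, -1.665, -1.301)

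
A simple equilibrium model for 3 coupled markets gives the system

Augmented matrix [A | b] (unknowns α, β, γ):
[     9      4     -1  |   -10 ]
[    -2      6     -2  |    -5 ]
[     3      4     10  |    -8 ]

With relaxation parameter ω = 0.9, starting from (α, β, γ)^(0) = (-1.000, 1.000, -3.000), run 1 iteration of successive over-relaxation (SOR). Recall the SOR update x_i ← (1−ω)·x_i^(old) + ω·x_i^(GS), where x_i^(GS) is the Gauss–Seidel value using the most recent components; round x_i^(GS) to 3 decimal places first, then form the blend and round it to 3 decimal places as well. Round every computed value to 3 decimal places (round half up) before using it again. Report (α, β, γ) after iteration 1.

(-1.800, -2.090, 0.218)

Iteration 1:
  α: GS value = (-10 - (4)·1.000 - (-1)·-3.000) / (9) = -1.889;  α ← (1−ω)·-1.000 + ω·-1.889 = -1.800
  β: GS value = (-5 - (-2)·-1.800 - (-2)·-3.000) / (6) = -2.433;  β ← (1−ω)·1.000 + ω·-2.433 = -2.090
  γ: GS value = (-8 - (3)·-1.800 - (4)·-2.090) / (10) = 0.576;  γ ← (1−ω)·-3.000 + ω·0.576 = 0.218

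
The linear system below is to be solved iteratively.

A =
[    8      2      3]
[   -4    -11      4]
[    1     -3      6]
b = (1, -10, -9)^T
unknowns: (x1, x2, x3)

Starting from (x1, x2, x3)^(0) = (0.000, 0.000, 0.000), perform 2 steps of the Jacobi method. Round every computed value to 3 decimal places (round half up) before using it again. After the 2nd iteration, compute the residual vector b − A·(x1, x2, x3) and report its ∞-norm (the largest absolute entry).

2.110

Iteration 1:
  x1 = (1 - (2)·0.000 - (3)·0.000) / (8) = 0.125
  x2 = (-10 - (-4)·0.000 - (4)·0.000) / (-11) = 0.909
  x3 = (-9 - (1)·0.000 - (-3)·0.000) / (6) = -1.500
Iteration 2:
  x1 = (1 - (2)·0.909 - (3)·-1.500) / (8) = 0.460
  x2 = (-10 - (-4)·0.125 - (4)·-1.500) / (-11) = 0.318
  x3 = (-9 - (1)·0.125 - (-3)·0.909) / (6) = -1.066
Residual b − A·x = (-0.118, -0.398, -2.110); ∞-norm = 2.110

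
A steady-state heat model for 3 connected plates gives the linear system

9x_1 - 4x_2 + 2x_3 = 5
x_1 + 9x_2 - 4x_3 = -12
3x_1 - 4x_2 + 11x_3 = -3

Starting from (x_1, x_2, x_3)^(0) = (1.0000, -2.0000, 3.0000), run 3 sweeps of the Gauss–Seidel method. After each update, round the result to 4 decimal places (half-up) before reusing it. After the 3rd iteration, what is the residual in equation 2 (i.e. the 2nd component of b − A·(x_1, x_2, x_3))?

Iteration 1:
  x_1 = (5 - (-4)·-2.0000 - (2)·3.0000) / (9) = -1.0000
  x_2 = (-12 - (1)·-1.0000 - (-4)·3.0000) / (9) = 0.1111
  x_3 = (-3 - (3)·-1.0000 - (-4)·0.1111) / (11) = 0.0404
Iteration 2:
  x_1 = (5 - (-4)·0.1111 - (2)·0.0404) / (9) = 0.5960
  x_2 = (-12 - (1)·0.5960 - (-4)·0.0404) / (9) = -1.3816
  x_3 = (-3 - (3)·0.5960 - (-4)·-1.3816) / (11) = -0.9377
Iteration 3:
  x_1 = (5 - (-4)·-1.3816 - (2)·-0.9377) / (9) = 0.1499
  x_2 = (-12 - (1)·0.1499 - (-4)·-0.9377) / (9) = -1.7667
  x_3 = (-3 - (3)·0.1499 - (-4)·-1.7667) / (11) = -0.9560
Residual b − A·x = (-1.5039, -0.0736, -0.0005)

-0.0736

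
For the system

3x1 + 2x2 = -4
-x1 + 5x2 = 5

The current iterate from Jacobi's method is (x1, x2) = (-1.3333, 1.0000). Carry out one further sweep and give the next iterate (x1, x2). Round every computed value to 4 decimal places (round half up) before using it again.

One sweep:
  x1 = (-4 - (2)·1.0000) / (3) = -2.0000
  x2 = (5 - (-1)·-1.3333) / (5) = 0.7333

(-2.0000, 0.7333)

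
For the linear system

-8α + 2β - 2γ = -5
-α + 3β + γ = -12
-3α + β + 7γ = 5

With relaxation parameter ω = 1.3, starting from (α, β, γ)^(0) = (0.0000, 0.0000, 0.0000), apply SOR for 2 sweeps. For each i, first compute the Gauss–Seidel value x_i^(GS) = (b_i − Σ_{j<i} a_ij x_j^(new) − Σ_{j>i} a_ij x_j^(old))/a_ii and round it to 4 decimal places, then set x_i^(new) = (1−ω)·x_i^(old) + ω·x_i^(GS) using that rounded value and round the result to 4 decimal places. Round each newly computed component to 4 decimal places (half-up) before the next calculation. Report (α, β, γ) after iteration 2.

(-1.7484, -5.4919, 0.2899)

Iteration 1:
  α: GS value = (-5 - (2)·0.0000 - (-2)·0.0000) / (-8) = 0.6250;  α ← (1−ω)·0.0000 + ω·0.6250 = 0.8125
  β: GS value = (-12 - (-1)·0.8125 - (1)·0.0000) / (3) = -3.7292;  β ← (1−ω)·0.0000 + ω·-3.7292 = -4.8480
  γ: GS value = (5 - (-3)·0.8125 - (1)·-4.8480) / (7) = 1.7551;  γ ← (1−ω)·0.0000 + ω·1.7551 = 2.2816
Iteration 2:
  α: GS value = (-5 - (2)·-4.8480 - (-2)·2.2816) / (-8) = -1.1574;  α ← (1−ω)·0.8125 + ω·-1.1574 = -1.7484
  β: GS value = (-12 - (-1)·-1.7484 - (1)·2.2816) / (3) = -5.3433;  β ← (1−ω)·-4.8480 + ω·-5.3433 = -5.4919
  γ: GS value = (5 - (-3)·-1.7484 - (1)·-5.4919) / (7) = 0.7495;  γ ← (1−ω)·2.2816 + ω·0.7495 = 0.2899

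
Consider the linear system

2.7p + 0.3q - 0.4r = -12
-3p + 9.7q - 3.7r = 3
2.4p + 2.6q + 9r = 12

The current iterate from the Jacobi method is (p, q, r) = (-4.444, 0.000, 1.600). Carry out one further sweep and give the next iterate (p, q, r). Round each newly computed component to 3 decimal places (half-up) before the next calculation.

(-4.207, -0.455, 2.518)

One sweep:
  p = (-12 - (0.3)·0.000 - (-0.4)·1.600) / (2.7) = -4.207
  q = (3 - (-3)·-4.444 - (-3.7)·1.600) / (9.7) = -0.455
  r = (12 - (2.4)·-4.444 - (2.6)·0.000) / (9) = 2.518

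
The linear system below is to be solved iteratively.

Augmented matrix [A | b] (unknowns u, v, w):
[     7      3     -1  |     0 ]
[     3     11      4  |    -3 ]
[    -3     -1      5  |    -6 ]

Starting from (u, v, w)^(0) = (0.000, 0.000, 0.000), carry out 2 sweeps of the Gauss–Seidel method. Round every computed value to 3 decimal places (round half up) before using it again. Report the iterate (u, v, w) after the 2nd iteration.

Iteration 1:
  u = (0 - (3)·0.000 - (-1)·0.000) / (7) = 0.000
  v = (-3 - (3)·0.000 - (4)·0.000) / (11) = -0.273
  w = (-6 - (-3)·0.000 - (-1)·-0.273) / (5) = -1.255
Iteration 2:
  u = (0 - (3)·-0.273 - (-1)·-1.255) / (7) = -0.062
  v = (-3 - (3)·-0.062 - (4)·-1.255) / (11) = 0.201
  w = (-6 - (-3)·-0.062 - (-1)·0.201) / (5) = -1.197

(-0.062, 0.201, -1.197)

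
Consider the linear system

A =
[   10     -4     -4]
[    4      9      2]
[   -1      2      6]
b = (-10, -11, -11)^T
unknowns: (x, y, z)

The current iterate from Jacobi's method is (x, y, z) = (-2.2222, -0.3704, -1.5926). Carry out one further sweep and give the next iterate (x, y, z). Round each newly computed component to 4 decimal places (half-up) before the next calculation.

(-1.7852, 0.1193, -2.0802)

One sweep:
  x = (-10 - (-4)·-0.3704 - (-4)·-1.5926) / (10) = -1.7852
  y = (-11 - (4)·-2.2222 - (2)·-1.5926) / (9) = 0.1193
  z = (-11 - (-1)·-2.2222 - (2)·-0.3704) / (6) = -2.0802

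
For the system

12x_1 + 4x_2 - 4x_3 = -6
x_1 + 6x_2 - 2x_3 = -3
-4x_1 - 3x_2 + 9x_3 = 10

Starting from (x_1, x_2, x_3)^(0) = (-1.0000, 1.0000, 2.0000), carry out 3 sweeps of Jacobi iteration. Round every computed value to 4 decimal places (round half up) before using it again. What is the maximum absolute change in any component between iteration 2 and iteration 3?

Iteration 1:
  x_1 = (-6 - (4)·1.0000 - (-4)·2.0000) / (12) = -0.1667
  x_2 = (-3 - (1)·-1.0000 - (-2)·2.0000) / (6) = 0.3333
  x_3 = (10 - (-4)·-1.0000 - (-3)·1.0000) / (9) = 1.0000
Iteration 2:
  x_1 = (-6 - (4)·0.3333 - (-4)·1.0000) / (12) = -0.2778
  x_2 = (-3 - (1)·-0.1667 - (-2)·1.0000) / (6) = -0.1389
  x_3 = (10 - (-4)·-0.1667 - (-3)·0.3333) / (9) = 1.1481
Iteration 3:
  x_1 = (-6 - (4)·-0.1389 - (-4)·1.1481) / (12) = -0.0710
  x_2 = (-3 - (1)·-0.2778 - (-2)·1.1481) / (6) = -0.0710
  x_3 = (10 - (-4)·-0.2778 - (-3)·-0.1389) / (9) = 0.9413
Change: (0.2068, 0.0679, -0.2068) → max |·| = 0.2068

0.2068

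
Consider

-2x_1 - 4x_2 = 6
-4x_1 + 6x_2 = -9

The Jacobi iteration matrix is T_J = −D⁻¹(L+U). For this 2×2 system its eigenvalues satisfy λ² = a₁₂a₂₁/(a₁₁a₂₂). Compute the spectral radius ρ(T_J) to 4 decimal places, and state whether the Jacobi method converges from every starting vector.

a₁₂a₂₁/(a₁₁a₂₂) = (-4)·(-4) / ((-2)·(6)) = -1.333333
ρ = √|-1.333333| = √1.333333 = 1.1547
ρ > 1, so Jacobi diverges

1.1547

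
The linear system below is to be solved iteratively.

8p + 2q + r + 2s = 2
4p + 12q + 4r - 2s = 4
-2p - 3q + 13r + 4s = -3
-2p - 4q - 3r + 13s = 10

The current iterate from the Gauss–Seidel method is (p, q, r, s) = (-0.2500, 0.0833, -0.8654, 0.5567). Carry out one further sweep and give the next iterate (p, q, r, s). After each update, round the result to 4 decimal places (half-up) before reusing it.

One sweep:
  p = (2 - (2)·0.0833 - (1)·-0.8654 - (2)·0.5567) / (8) = 0.1982
  q = (4 - (4)·0.1982 - (4)·-0.8654 - (-2)·0.5567) / (12) = 0.6485
  r = (-3 - (-2)·0.1982 - (-3)·0.6485 - (4)·0.5567) / (13) = -0.2219
  s = (10 - (-2)·0.1982 - (-4)·0.6485 - (-3)·-0.2219) / (13) = 0.9481

(0.1982, 0.6485, -0.2219, 0.9481)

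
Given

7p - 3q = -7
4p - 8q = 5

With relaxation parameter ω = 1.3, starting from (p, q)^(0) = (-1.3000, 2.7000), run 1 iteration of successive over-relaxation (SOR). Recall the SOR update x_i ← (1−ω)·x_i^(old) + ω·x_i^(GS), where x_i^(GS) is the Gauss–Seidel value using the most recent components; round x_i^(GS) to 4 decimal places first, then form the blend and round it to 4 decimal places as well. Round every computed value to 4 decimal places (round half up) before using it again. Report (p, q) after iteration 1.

Iteration 1:
  p: GS value = (-7 - (-3)·2.7000) / (7) = 0.1571;  p ← (1−ω)·-1.3000 + ω·0.1571 = 0.5942
  q: GS value = (5 - (4)·0.5942) / (-8) = -0.3279;  q ← (1−ω)·2.7000 + ω·-0.3279 = -1.2363

(0.5942, -1.2363)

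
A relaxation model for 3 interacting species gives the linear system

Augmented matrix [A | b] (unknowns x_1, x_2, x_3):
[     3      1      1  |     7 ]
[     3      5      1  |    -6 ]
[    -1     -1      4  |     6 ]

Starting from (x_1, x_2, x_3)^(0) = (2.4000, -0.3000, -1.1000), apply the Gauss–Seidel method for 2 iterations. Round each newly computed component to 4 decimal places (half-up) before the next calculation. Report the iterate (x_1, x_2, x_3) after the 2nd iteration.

(2.7083, -3.1320, 1.3941)

Iteration 1:
  x_1 = (7 - (1)·-0.3000 - (1)·-1.1000) / (3) = 2.8000
  x_2 = (-6 - (3)·2.8000 - (1)·-1.1000) / (5) = -2.6600
  x_3 = (6 - (-1)·2.8000 - (-1)·-2.6600) / (4) = 1.5350
Iteration 2:
  x_1 = (7 - (1)·-2.6600 - (1)·1.5350) / (3) = 2.7083
  x_2 = (-6 - (3)·2.7083 - (1)·1.5350) / (5) = -3.1320
  x_3 = (6 - (-1)·2.7083 - (-1)·-3.1320) / (4) = 1.3941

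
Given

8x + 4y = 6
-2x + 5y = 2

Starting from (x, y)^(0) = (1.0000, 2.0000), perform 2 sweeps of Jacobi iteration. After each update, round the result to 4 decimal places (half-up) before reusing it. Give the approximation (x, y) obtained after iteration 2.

Iteration 1:
  x = (6 - (4)·2.0000) / (8) = -0.2500
  y = (2 - (-2)·1.0000) / (5) = 0.8000
Iteration 2:
  x = (6 - (4)·0.8000) / (8) = 0.3500
  y = (2 - (-2)·-0.2500) / (5) = 0.3000

(0.3500, 0.3000)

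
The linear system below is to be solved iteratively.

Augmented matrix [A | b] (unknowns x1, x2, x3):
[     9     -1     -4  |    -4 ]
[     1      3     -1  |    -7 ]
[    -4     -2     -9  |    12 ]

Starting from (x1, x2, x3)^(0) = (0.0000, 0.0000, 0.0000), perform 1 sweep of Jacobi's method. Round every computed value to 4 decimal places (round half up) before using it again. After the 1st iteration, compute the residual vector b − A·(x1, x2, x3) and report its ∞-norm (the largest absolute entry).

Iteration 1:
  x1 = (-4 - (-1)·0.0000 - (-4)·0.0000) / (9) = -0.4444
  x2 = (-7 - (1)·0.0000 - (-1)·0.0000) / (3) = -2.3333
  x3 = (12 - (-4)·0.0000 - (-2)·0.0000) / (-9) = -1.3333
Residual b − A·x = (-7.6669, -0.8890, -6.4439); ∞-norm = 7.6669

7.6669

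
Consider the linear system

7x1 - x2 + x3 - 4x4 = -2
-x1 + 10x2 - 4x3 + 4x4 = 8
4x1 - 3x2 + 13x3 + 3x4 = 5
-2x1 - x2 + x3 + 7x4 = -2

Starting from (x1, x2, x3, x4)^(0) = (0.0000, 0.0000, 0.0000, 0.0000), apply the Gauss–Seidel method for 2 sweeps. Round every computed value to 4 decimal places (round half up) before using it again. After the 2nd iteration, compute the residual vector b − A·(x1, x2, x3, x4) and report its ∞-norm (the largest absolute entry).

Iteration 1:
  x1 = (-2 - (-1)·0.0000 - (1)·0.0000 - (-4)·0.0000) / (7) = -0.2857
  x2 = (8 - (-1)·-0.2857 - (-4)·0.0000 - (4)·0.0000) / (10) = 0.7714
  x3 = (5 - (4)·-0.2857 - (-3)·0.7714 - (3)·0.0000) / (13) = 0.6505
  x4 = (-2 - (-2)·-0.2857 - (-1)·0.7714 - (1)·0.6505) / (7) = -0.3501
Iteration 2:
  x1 = (-2 - (-1)·0.7714 - (1)·0.6505 - (-4)·-0.3501) / (7) = -0.4685
  x2 = (8 - (-1)·-0.4685 - (-4)·0.6505 - (4)·-0.3501) / (10) = 1.1534
  x3 = (5 - (4)·-0.4685 - (-3)·1.1534 - (3)·-0.3501) / (13) = 0.8757
  x4 = (-2 - (-2)·-0.4685 - (-1)·1.1534 - (1)·0.8757) / (7) = -0.3799
Residual b − A·x = (0.0376, 1.0199, 0.0898, 0.0000); ∞-norm = 1.0199

1.0199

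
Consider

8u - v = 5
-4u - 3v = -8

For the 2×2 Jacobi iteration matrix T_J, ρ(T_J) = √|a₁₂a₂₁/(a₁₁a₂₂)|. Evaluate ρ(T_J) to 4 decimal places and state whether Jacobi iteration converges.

a₁₂a₂₁/(a₁₁a₂₂) = (-1)·(-4) / ((8)·(-3)) = -0.166667
ρ = √|-0.166667| = √0.166667 = 0.4082
ρ < 1, so Jacobi converges

0.4082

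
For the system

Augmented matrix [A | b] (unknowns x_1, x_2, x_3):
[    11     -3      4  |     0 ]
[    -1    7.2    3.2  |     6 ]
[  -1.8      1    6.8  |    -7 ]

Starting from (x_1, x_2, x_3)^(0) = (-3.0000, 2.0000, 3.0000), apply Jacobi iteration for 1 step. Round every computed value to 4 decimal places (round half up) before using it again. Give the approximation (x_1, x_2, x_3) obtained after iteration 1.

Iteration 1:
  x_1 = (0 - (-3)·2.0000 - (4)·3.0000) / (11) = -0.5455
  x_2 = (6 - (-1)·-3.0000 - (3.2)·3.0000) / (7.2) = -0.9167
  x_3 = (-7 - (-1.8)·-3.0000 - (1)·2.0000) / (6.8) = -2.1176

(-0.5455, -0.9167, -2.1176)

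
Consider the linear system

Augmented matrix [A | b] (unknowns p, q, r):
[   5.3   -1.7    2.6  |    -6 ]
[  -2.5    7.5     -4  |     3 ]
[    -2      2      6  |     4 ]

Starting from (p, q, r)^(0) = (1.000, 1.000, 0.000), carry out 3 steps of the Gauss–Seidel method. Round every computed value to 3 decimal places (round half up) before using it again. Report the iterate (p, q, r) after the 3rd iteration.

Iteration 1:
  p = (-6 - (-1.7)·1.000 - (2.6)·0.000) / (5.3) = -0.811
  q = (3 - (-2.5)·-0.811 - (-4)·0.000) / (7.5) = 0.130
  r = (4 - (-2)·-0.811 - (2)·0.130) / (6) = 0.353
Iteration 2:
  p = (-6 - (-1.7)·0.130 - (2.6)·0.353) / (5.3) = -1.264
  q = (3 - (-2.5)·-1.264 - (-4)·0.353) / (7.5) = 0.167
  r = (4 - (-2)·-1.264 - (2)·0.167) / (6) = 0.190
Iteration 3:
  p = (-6 - (-1.7)·0.167 - (2.6)·0.190) / (5.3) = -1.172
  q = (3 - (-2.5)·-1.172 - (-4)·0.190) / (7.5) = 0.111
  r = (4 - (-2)·-1.172 - (2)·0.111) / (6) = 0.239

(-1.172, 0.111, 0.239)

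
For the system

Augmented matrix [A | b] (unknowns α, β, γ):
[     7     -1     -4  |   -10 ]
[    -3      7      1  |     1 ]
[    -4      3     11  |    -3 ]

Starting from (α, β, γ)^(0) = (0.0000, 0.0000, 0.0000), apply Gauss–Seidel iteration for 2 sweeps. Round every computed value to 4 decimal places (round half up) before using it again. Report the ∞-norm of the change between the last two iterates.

0.4466

Iteration 1:
  α = (-10 - (-1)·0.0000 - (-4)·0.0000) / (7) = -1.4286
  β = (1 - (-3)·-1.4286 - (1)·0.0000) / (7) = -0.4694
  γ = (-3 - (-4)·-1.4286 - (3)·-0.4694) / (11) = -0.6642
Iteration 2:
  α = (-10 - (-1)·-0.4694 - (-4)·-0.6642) / (7) = -1.8752
  β = (1 - (-3)·-1.8752 - (1)·-0.6642) / (7) = -0.5659
  γ = (-3 - (-4)·-1.8752 - (3)·-0.5659) / (11) = -0.8003
Change: (-0.4466, -0.0965, -0.1361) → max |·| = 0.4466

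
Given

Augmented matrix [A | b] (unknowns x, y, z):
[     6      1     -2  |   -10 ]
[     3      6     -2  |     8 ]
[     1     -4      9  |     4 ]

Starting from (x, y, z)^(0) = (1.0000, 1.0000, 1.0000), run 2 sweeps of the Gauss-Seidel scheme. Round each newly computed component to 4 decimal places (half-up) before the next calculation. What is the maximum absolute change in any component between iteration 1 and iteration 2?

Iteration 1:
  x = (-10 - (1)·1.0000 - (-2)·1.0000) / (6) = -1.5000
  y = (8 - (3)·-1.5000 - (-2)·1.0000) / (6) = 2.4167
  z = (4 - (1)·-1.5000 - (-4)·2.4167) / (9) = 1.6852
Iteration 2:
  x = (-10 - (1)·2.4167 - (-2)·1.6852) / (6) = -1.5077
  y = (8 - (3)·-1.5077 - (-2)·1.6852) / (6) = 2.6489
  z = (4 - (1)·-1.5077 - (-4)·2.6489) / (9) = 1.7893
Change: (-0.0077, 0.2322, 0.1041) → max |·| = 0.2322

0.2322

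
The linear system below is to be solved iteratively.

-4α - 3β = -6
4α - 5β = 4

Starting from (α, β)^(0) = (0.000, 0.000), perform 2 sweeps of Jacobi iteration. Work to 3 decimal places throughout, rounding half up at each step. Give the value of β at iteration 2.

0.400

Iteration 1:
  α = (-6 - (-3)·0.000) / (-4) = 1.500
  β = (4 - (4)·0.000) / (-5) = -0.800
Iteration 2:
  α = (-6 - (-3)·-0.800) / (-4) = 2.100
  β = (4 - (4)·1.500) / (-5) = 0.400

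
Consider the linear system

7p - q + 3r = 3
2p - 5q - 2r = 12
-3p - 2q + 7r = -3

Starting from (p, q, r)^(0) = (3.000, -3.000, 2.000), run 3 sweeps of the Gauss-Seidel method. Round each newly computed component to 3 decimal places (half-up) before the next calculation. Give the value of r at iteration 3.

Iteration 1:
  p = (3 - (-1)·-3.000 - (3)·2.000) / (7) = -0.857
  q = (12 - (2)·-0.857 - (-2)·2.000) / (-5) = -3.543
  r = (-3 - (-3)·-0.857 - (-2)·-3.543) / (7) = -1.808
Iteration 2:
  p = (3 - (-1)·-3.543 - (3)·-1.808) / (7) = 0.697
  q = (12 - (2)·0.697 - (-2)·-1.808) / (-5) = -1.398
  r = (-3 - (-3)·0.697 - (-2)·-1.398) / (7) = -0.529
Iteration 3:
  p = (3 - (-1)·-1.398 - (3)·-0.529) / (7) = 0.456
  q = (12 - (2)·0.456 - (-2)·-0.529) / (-5) = -2.006
  r = (-3 - (-3)·0.456 - (-2)·-2.006) / (7) = -0.806

-0.806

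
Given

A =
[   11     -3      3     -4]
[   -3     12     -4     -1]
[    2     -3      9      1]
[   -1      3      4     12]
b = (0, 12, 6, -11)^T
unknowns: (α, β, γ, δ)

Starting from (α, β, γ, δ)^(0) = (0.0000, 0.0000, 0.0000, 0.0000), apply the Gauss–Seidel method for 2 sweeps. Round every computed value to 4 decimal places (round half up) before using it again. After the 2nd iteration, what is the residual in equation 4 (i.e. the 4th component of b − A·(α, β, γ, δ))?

-0.0003

Iteration 1:
  α = (0 - (-3)·0.0000 - (3)·0.0000 - (-4)·0.0000) / (11) = 0.0000
  β = (12 - (-3)·0.0000 - (-4)·0.0000 - (-1)·0.0000) / (12) = 1.0000
  γ = (6 - (2)·0.0000 - (-3)·1.0000 - (1)·0.0000) / (9) = 1.0000
  δ = (-11 - (-1)·0.0000 - (3)·1.0000 - (4)·1.0000) / (12) = -1.5000
Iteration 2:
  α = (0 - (-3)·1.0000 - (3)·1.0000 - (-4)·-1.5000) / (11) = -0.5455
  β = (12 - (-3)·-0.5455 - (-4)·1.0000 - (-1)·-1.5000) / (12) = 1.0720
  γ = (6 - (2)·-0.5455 - (-3)·1.0720 - (1)·-1.5000) / (9) = 1.3119
  δ = (-11 - (-1)·-0.5455 - (3)·1.0720 - (4)·1.3119) / (12) = -1.6674
Residual b − A·x = (-1.3888, 1.0797, 0.1673, -0.0003)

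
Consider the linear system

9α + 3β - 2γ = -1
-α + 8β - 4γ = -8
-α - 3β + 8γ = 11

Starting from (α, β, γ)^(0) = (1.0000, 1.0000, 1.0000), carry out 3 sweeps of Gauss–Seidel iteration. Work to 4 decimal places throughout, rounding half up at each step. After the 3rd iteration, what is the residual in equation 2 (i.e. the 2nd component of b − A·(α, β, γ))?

0.0769

Iteration 1:
  α = (-1 - (3)·1.0000 - (-2)·1.0000) / (9) = -0.2222
  β = (-8 - (-1)·-0.2222 - (-4)·1.0000) / (8) = -0.5278
  γ = (11 - (-1)·-0.2222 - (-3)·-0.5278) / (8) = 1.1493
Iteration 2:
  α = (-1 - (3)·-0.5278 - (-2)·1.1493) / (9) = 0.3202
  β = (-8 - (-1)·0.3202 - (-4)·1.1493) / (8) = -0.3853
  γ = (11 - (-1)·0.3202 - (-3)·-0.3853) / (8) = 1.2705
Iteration 3:
  α = (-1 - (3)·-0.3853 - (-2)·1.2705) / (9) = 0.2997
  β = (-8 - (-1)·0.2997 - (-4)·1.2705) / (8) = -0.3273
  γ = (11 - (-1)·0.2997 - (-3)·-0.3273) / (8) = 1.2897
Residual b − A·x = (-0.1360, 0.0769, 0.0002)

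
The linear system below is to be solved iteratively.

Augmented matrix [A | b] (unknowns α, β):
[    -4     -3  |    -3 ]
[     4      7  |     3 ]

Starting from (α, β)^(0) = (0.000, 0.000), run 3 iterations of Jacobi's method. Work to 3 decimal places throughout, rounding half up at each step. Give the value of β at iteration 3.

Iteration 1:
  α = (-3 - (-3)·0.000) / (-4) = 0.750
  β = (3 - (4)·0.000) / (7) = 0.429
Iteration 2:
  α = (-3 - (-3)·0.429) / (-4) = 0.428
  β = (3 - (4)·0.750) / (7) = 0.000
Iteration 3:
  α = (-3 - (-3)·0.000) / (-4) = 0.750
  β = (3 - (4)·0.428) / (7) = 0.184

0.184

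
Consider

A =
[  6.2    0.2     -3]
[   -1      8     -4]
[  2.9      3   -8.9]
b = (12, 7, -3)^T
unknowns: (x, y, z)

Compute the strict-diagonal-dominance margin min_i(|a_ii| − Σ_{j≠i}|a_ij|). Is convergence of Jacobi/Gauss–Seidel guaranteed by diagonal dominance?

3

row 1: |6.2| − (0.2+3) = 3
row 2: |8| − (1+4) = 3
row 3: |-8.9| − (2.9+3) = 3
minimum over rows = 3 → strictly diagonally dominant (convergence guaranteed)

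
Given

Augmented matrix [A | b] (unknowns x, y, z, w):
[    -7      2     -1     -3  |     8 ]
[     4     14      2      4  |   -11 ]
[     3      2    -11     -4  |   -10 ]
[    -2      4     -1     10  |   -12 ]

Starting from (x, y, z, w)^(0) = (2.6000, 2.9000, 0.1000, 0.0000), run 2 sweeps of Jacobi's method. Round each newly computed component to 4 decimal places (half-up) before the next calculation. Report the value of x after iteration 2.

-1.1059

Iteration 1:
  x = (8 - (2)·2.9000 - (-1)·0.1000 - (-3)·0.0000) / (-7) = -0.3286
  y = (-11 - (4)·2.6000 - (2)·0.1000 - (4)·0.0000) / (14) = -1.5429
  z = (-10 - (3)·2.6000 - (2)·2.9000 - (-4)·0.0000) / (-11) = 2.1455
  w = (-12 - (-2)·2.6000 - (4)·2.9000 - (-1)·0.1000) / (10) = -1.8300
Iteration 2:
  x = (8 - (2)·-1.5429 - (-1)·2.1455 - (-3)·-1.8300) / (-7) = -1.1059
  y = (-11 - (4)·-0.3286 - (2)·2.1455 - (4)·-1.8300) / (14) = -0.4755
  z = (-10 - (3)·-0.3286 - (2)·-1.5429 - (-4)·-1.8300) / (-11) = 1.2044
  w = (-12 - (-2)·-0.3286 - (4)·-1.5429 - (-1)·2.1455) / (10) = -0.4340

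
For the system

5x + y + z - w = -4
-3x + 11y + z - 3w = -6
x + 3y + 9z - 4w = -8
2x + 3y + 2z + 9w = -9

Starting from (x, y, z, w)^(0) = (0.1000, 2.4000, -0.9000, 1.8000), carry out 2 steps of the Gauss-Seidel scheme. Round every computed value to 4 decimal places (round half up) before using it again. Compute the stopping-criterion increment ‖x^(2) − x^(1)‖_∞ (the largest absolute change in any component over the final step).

0.8473

Iteration 1:
  x = (-4 - (1)·2.4000 - (1)·-0.9000 - (-1)·1.8000) / (5) = -0.7400
  y = (-6 - (-3)·-0.7400 - (1)·-0.9000 - (-3)·1.8000) / (11) = -0.1745
  z = (-8 - (1)·-0.7400 - (3)·-0.1745 - (-4)·1.8000) / (9) = 0.0515
  w = (-9 - (2)·-0.7400 - (3)·-0.1745 - (2)·0.0515) / (9) = -0.7888
Iteration 2:
  x = (-4 - (1)·-0.1745 - (1)·0.0515 - (-1)·-0.7888) / (5) = -0.9332
  y = (-6 - (-3)·-0.9332 - (1)·0.0515 - (-3)·-0.7888) / (11) = -1.0198
  z = (-8 - (1)·-0.9332 - (3)·-1.0198 - (-4)·-0.7888) / (9) = -0.7958
  w = (-9 - (2)·-0.9332 - (3)·-1.0198 - (2)·-0.7958) / (9) = -0.2758
Change: (-0.1932, -0.8453, -0.8473, 0.5130) → max |·| = 0.8473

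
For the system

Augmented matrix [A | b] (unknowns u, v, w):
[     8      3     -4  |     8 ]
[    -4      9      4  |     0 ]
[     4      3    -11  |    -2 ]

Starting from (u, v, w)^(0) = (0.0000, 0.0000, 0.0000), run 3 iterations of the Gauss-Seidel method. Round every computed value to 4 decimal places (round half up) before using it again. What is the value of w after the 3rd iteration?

0.7071

Iteration 1:
  u = (8 - (3)·0.0000 - (-4)·0.0000) / (8) = 1.0000
  v = (0 - (-4)·1.0000 - (4)·0.0000) / (9) = 0.4444
  w = (-2 - (4)·1.0000 - (3)·0.4444) / (-11) = 0.6667
Iteration 2:
  u = (8 - (3)·0.4444 - (-4)·0.6667) / (8) = 1.1667
  v = (0 - (-4)·1.1667 - (4)·0.6667) / (9) = 0.2222
  w = (-2 - (4)·1.1667 - (3)·0.2222) / (-11) = 0.6667
Iteration 3:
  u = (8 - (3)·0.2222 - (-4)·0.6667) / (8) = 1.2500
  v = (0 - (-4)·1.2500 - (4)·0.6667) / (9) = 0.2592
  w = (-2 - (4)·1.2500 - (3)·0.2592) / (-11) = 0.7071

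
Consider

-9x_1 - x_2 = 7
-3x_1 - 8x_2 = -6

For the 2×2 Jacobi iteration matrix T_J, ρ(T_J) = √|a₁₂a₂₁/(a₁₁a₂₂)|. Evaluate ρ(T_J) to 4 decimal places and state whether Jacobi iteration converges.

0.2041

a₁₂a₂₁/(a₁₁a₂₂) = (-1)·(-3) / ((-9)·(-8)) = 0.041667
ρ = √|0.041667| = √0.041667 = 0.2041
ρ < 1, so Jacobi converges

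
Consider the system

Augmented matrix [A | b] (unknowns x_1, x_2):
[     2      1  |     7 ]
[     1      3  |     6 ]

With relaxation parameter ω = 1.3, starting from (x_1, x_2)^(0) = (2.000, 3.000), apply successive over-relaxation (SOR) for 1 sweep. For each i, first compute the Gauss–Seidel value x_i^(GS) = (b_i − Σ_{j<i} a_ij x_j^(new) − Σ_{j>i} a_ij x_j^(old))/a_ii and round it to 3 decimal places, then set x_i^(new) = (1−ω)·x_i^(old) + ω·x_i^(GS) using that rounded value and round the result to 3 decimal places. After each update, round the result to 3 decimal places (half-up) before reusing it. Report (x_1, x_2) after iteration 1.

(2.000, 0.833)

Iteration 1:
  x_1: GS value = (7 - (1)·3.000) / (2) = 2.000;  x_1 ← (1−ω)·2.000 + ω·2.000 = 2.000
  x_2: GS value = (6 - (1)·2.000) / (3) = 1.333;  x_2 ← (1−ω)·3.000 + ω·1.333 = 0.833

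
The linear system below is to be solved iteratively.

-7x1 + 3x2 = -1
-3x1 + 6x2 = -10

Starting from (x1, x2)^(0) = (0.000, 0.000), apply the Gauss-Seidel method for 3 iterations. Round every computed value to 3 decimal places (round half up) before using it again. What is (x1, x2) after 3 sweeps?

(-0.687, -2.010)

Iteration 1:
  x1 = (-1 - (3)·0.000) / (-7) = 0.143
  x2 = (-10 - (-3)·0.143) / (6) = -1.595
Iteration 2:
  x1 = (-1 - (3)·-1.595) / (-7) = -0.541
  x2 = (-10 - (-3)·-0.541) / (6) = -1.937
Iteration 3:
  x1 = (-1 - (3)·-1.937) / (-7) = -0.687
  x2 = (-10 - (-3)·-0.687) / (6) = -2.010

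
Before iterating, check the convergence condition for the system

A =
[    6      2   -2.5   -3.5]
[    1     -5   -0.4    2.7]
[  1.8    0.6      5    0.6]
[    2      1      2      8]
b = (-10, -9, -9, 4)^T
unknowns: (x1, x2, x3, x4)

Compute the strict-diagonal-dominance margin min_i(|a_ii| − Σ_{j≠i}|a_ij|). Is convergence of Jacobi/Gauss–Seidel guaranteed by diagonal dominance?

row 1: |6| − (2+2.5+3.5) = -2
row 2: |-5| − (1+0.4+2.7) = 0.9
row 3: |5| − (1.8+0.6+0.6) = 2
row 4: |8| − (2+1+2) = 3
minimum over rows = -2 → not strictly diagonally dominant

-2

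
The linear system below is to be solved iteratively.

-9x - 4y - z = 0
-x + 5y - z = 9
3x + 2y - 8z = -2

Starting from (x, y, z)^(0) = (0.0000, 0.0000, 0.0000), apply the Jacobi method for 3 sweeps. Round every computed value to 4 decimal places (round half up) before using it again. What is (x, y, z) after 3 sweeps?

Iteration 1:
  x = (0 - (-4)·0.0000 - (-1)·0.0000) / (-9) = 0.0000
  y = (9 - (-1)·0.0000 - (-1)·0.0000) / (5) = 1.8000
  z = (-2 - (3)·0.0000 - (2)·0.0000) / (-8) = 0.2500
Iteration 2:
  x = (0 - (-4)·1.8000 - (-1)·0.2500) / (-9) = -0.8278
  y = (9 - (-1)·0.0000 - (-1)·0.2500) / (5) = 1.8500
  z = (-2 - (3)·0.0000 - (2)·1.8000) / (-8) = 0.7000
Iteration 3:
  x = (0 - (-4)·1.8500 - (-1)·0.7000) / (-9) = -0.9000
  y = (9 - (-1)·-0.8278 - (-1)·0.7000) / (5) = 1.7744
  z = (-2 - (3)·-0.8278 - (2)·1.8500) / (-8) = 0.4021

(-0.9000, 1.7744, 0.4021)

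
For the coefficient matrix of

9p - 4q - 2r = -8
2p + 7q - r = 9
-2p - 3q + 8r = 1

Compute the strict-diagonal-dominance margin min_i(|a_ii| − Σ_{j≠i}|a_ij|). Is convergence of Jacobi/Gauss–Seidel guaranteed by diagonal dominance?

3

row 1: |9| − (4+2) = 3
row 2: |7| − (2+1) = 4
row 3: |8| − (2+3) = 3
minimum over rows = 3 → strictly diagonally dominant (convergence guaranteed)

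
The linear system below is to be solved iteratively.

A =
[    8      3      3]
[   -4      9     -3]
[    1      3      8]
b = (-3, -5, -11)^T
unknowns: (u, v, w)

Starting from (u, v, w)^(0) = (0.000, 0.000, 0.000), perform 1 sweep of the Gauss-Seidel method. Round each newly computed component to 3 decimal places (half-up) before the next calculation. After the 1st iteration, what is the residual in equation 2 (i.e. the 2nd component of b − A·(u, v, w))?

-3.173

Iteration 1:
  u = (-3 - (3)·0.000 - (3)·0.000) / (8) = -0.375
  v = (-5 - (-4)·-0.375 - (-3)·0.000) / (9) = -0.722
  w = (-11 - (1)·-0.375 - (3)·-0.722) / (8) = -1.057
Residual b − A·x = (5.337, -3.173, -0.003)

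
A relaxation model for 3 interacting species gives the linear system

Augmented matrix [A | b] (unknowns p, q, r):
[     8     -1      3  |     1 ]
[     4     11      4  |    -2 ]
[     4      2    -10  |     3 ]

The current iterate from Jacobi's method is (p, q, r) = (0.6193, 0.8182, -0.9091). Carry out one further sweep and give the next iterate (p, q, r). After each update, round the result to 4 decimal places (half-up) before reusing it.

One sweep:
  p = (1 - (-1)·0.8182 - (3)·-0.9091) / (8) = 0.5682
  q = (-2 - (4)·0.6193 - (4)·-0.9091) / (11) = -0.0764
  r = (3 - (4)·0.6193 - (2)·0.8182) / (-10) = 0.1114

(0.5682, -0.0764, 0.1114)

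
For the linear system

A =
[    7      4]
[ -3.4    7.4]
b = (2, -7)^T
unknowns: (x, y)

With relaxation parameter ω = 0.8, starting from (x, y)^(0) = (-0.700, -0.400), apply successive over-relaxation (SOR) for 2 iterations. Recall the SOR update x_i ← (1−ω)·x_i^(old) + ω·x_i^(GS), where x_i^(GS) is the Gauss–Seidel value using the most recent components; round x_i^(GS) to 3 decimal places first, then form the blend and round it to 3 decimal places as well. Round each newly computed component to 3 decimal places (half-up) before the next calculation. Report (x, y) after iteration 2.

Iteration 1:
  x: GS value = (2 - (4)·-0.400) / (7) = 0.514;  x ← (1−ω)·-0.700 + ω·0.514 = 0.271
  y: GS value = (-7 - (-3.4)·0.271) / (7.4) = -0.821;  y ← (1−ω)·-0.400 + ω·-0.821 = -0.737
Iteration 2:
  x: GS value = (2 - (4)·-0.737) / (7) = 0.707;  x ← (1−ω)·0.271 + ω·0.707 = 0.620
  y: GS value = (-7 - (-3.4)·0.620) / (7.4) = -0.661;  y ← (1−ω)·-0.737 + ω·-0.661 = -0.676

(0.620, -0.676)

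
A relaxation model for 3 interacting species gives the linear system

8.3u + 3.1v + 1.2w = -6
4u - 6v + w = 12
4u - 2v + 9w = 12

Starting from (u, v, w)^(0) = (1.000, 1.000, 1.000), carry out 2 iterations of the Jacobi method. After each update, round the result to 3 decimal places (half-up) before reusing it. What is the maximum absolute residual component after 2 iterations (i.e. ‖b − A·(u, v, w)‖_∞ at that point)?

Iteration 1:
  u = (-6 - (3.1)·1.000 - (1.2)·1.000) / (8.3) = -1.241
  v = (12 - (4)·1.000 - (1)·1.000) / (-6) = -1.167
  w = (12 - (4)·1.000 - (-2)·1.000) / (9) = 1.111
Iteration 2:
  u = (-6 - (3.1)·-1.167 - (1.2)·1.111) / (8.3) = -0.448
  v = (12 - (4)·-1.241 - (1)·1.111) / (-6) = -2.642
  w = (12 - (4)·-1.241 - (-2)·-1.167) / (9) = 1.626
Residual b − A·x = (3.957, -3.686, -6.126); ∞-norm = 6.126

6.126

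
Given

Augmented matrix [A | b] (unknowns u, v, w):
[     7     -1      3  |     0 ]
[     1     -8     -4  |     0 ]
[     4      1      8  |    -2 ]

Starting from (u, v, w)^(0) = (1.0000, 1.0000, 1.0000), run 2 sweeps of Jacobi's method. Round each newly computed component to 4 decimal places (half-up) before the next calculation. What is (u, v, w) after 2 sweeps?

Iteration 1:
  u = (0 - (-1)·1.0000 - (3)·1.0000) / (7) = -0.2857
  v = (0 - (1)·1.0000 - (-4)·1.0000) / (-8) = -0.3750
  w = (-2 - (4)·1.0000 - (1)·1.0000) / (8) = -0.8750
Iteration 2:
  u = (0 - (-1)·-0.3750 - (3)·-0.8750) / (7) = 0.3214
  v = (0 - (1)·-0.2857 - (-4)·-0.8750) / (-8) = 0.4018
  w = (-2 - (4)·-0.2857 - (1)·-0.3750) / (8) = -0.0603

(0.3214, 0.4018, -0.0603)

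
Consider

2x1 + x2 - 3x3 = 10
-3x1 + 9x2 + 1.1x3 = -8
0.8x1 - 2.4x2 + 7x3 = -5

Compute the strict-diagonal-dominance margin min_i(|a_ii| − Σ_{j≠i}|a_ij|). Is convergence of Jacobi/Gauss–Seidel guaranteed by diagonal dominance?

-2

row 1: |2| − (1+3) = -2
row 2: |9| − (3+1.1) = 4.9
row 3: |7| − (0.8+2.4) = 3.8
minimum over rows = -2 → not strictly diagonally dominant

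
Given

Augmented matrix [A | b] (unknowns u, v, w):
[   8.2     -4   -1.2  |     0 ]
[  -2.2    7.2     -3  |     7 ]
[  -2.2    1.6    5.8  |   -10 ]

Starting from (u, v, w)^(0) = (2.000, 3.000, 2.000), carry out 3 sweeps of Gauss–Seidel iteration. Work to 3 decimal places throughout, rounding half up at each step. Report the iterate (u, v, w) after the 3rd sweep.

Iteration 1:
  u = (0 - (-4)·3.000 - (-1.2)·2.000) / (8.2) = 1.756
  v = (7 - (-2.2)·1.756 - (-3)·2.000) / (7.2) = 2.342
  w = (-10 - (-2.2)·1.756 - (1.6)·2.342) / (5.8) = -1.704
Iteration 2:
  u = (0 - (-4)·2.342 - (-1.2)·-1.704) / (8.2) = 0.893
  v = (7 - (-2.2)·0.893 - (-3)·-1.704) / (7.2) = 0.535
  w = (-10 - (-2.2)·0.893 - (1.6)·0.535) / (5.8) = -1.533
Iteration 3:
  u = (0 - (-4)·0.535 - (-1.2)·-1.533) / (8.2) = 0.037
  v = (7 - (-2.2)·0.037 - (-3)·-1.533) / (7.2) = 0.345
  w = (-10 - (-2.2)·0.037 - (1.6)·0.345) / (5.8) = -1.805

(0.037, 0.345, -1.805)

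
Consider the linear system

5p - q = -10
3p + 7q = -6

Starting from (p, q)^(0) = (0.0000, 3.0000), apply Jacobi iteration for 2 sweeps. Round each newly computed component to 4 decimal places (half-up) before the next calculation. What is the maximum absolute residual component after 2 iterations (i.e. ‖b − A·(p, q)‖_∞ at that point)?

2.3139

Iteration 1:
  p = (-10 - (-1)·3.0000) / (5) = -1.4000
  q = (-6 - (3)·0.0000) / (7) = -0.8571
Iteration 2:
  p = (-10 - (-1)·-0.8571) / (5) = -2.1714
  q = (-6 - (3)·-1.4000) / (7) = -0.2571
Residual b − A·x = (0.5999, 2.3139); ∞-norm = 2.3139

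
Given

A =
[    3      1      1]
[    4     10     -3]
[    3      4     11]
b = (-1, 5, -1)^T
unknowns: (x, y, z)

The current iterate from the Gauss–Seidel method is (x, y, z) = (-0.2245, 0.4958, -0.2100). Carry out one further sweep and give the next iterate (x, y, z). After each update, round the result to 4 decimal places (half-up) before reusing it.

One sweep:
  x = (-1 - (1)·0.4958 - (1)·-0.2100) / (3) = -0.4286
  y = (5 - (4)·-0.4286 - (-3)·-0.2100) / (10) = 0.6084
  z = (-1 - (3)·-0.4286 - (4)·0.6084) / (11) = -0.1953

(-0.4286, 0.6084, -0.1953)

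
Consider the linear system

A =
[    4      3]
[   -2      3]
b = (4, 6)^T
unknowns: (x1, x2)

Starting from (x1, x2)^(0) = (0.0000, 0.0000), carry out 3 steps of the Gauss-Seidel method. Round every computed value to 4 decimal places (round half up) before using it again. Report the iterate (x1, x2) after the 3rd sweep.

(0.0000, 2.0000)

Iteration 1:
  x1 = (4 - (3)·0.0000) / (4) = 1.0000
  x2 = (6 - (-2)·1.0000) / (3) = 2.6667
Iteration 2:
  x1 = (4 - (3)·2.6667) / (4) = -1.0000
  x2 = (6 - (-2)·-1.0000) / (3) = 1.3333
Iteration 3:
  x1 = (4 - (3)·1.3333) / (4) = 0.0000
  x2 = (6 - (-2)·0.0000) / (3) = 2.0000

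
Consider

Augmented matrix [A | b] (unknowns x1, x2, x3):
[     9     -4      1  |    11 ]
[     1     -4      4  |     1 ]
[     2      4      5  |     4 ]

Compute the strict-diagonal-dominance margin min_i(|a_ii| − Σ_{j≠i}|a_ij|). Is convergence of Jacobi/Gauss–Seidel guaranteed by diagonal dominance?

-1

row 1: |9| − (4+1) = 4
row 2: |-4| − (1+4) = -1
row 3: |5| − (2+4) = -1
minimum over rows = -1 → not strictly diagonally dominant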